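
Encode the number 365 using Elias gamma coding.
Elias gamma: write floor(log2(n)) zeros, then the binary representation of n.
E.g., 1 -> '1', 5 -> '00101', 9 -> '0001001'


num_bits = floor(log2(365)) + 1 = 9
leading_zeros = num_bits - 1 = 8
binary(365) = 101101101

Elias gamma(365) = '00000000' + '101101101' = 00000000101101101 (17 bits)


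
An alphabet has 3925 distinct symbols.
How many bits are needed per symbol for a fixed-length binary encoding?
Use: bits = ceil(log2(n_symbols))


log2(3925) = 11.9385
Bracket: 2^11 = 2048 < 3925 <= 2^12 = 4096
So ceil(log2(3925)) = 12

bits = ceil(log2(3925)) = ceil(11.9385) = 12 bits


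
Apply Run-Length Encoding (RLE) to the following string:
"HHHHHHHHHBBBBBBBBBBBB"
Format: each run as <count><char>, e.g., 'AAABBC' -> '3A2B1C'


Scanning runs left to right:
  i=0: run of 'H' x 9 -> '9H'
  i=9: run of 'B' x 12 -> '12B'

RLE = 9H12B


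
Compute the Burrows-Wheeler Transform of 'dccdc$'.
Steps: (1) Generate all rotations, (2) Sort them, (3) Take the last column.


Rotations (sorted):
  0: $dccdc -> last char: c
  1: c$dccd -> last char: d
  2: ccdc$d -> last char: d
  3: cdc$dc -> last char: c
  4: dc$dcc -> last char: c
  5: dccdc$ -> last char: $


BWT = cddcc$


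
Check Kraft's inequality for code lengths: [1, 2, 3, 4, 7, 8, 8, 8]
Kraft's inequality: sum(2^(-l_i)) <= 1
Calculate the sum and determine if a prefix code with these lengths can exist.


Sum = 2^(-1) + 2^(-2) + 2^(-3) + 2^(-4) + 2^(-7) + 2^(-8) + 2^(-8) + 2^(-8)
    = 0.5 + 0.25 + 0.125 + 0.0625 + 0.0078125 + 0.00390625 + 0.00390625 + 0.00390625
    = 245/256 = 0.95703125
Since 0.95703125 <= 1, Kraft's inequality IS satisfied.
A prefix code with these lengths CAN exist.

Kraft sum = 0.95703125. Satisfied.


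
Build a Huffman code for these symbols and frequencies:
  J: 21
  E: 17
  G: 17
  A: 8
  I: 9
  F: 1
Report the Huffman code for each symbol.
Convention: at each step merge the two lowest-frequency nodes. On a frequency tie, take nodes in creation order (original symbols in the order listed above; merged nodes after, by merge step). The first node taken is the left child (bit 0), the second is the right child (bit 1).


Huffman tree construction:
Step 1: Merge F(1) + A(8) = 9
Step 2: Merge I(9) + (F+A)(9) = 18
Step 3: Merge E(17) + G(17) = 34
Step 4: Merge (I+(F+A))(18) + J(21) = 39
Step 5: Merge (E+G)(34) + ((I+(F+A))+J)(39) = 73
Read each symbol's code off the tree from the root (left child = 0, right child = 1).

Codes:
  J: 11 (length 2)
  E: 00 (length 2)
  G: 01 (length 2)
  A: 1011 (length 4)
  I: 100 (length 3)
  F: 1010 (length 4)
Average code length: 173/73 = 2.3699 bits/symbol


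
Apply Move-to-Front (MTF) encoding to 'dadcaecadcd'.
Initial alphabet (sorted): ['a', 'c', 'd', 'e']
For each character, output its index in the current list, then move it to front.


MTF encoding:
'd': index 2 in ['a', 'c', 'd', 'e'] -> ['d', 'a', 'c', 'e']
'a': index 1 in ['d', 'a', 'c', 'e'] -> ['a', 'd', 'c', 'e']
'd': index 1 in ['a', 'd', 'c', 'e'] -> ['d', 'a', 'c', 'e']
'c': index 2 in ['d', 'a', 'c', 'e'] -> ['c', 'd', 'a', 'e']
'a': index 2 in ['c', 'd', 'a', 'e'] -> ['a', 'c', 'd', 'e']
'e': index 3 in ['a', 'c', 'd', 'e'] -> ['e', 'a', 'c', 'd']
'c': index 2 in ['e', 'a', 'c', 'd'] -> ['c', 'e', 'a', 'd']
'a': index 2 in ['c', 'e', 'a', 'd'] -> ['a', 'c', 'e', 'd']
'd': index 3 in ['a', 'c', 'e', 'd'] -> ['d', 'a', 'c', 'e']
'c': index 2 in ['d', 'a', 'c', 'e'] -> ['c', 'd', 'a', 'e']
'd': index 1 in ['c', 'd', 'a', 'e'] -> ['d', 'c', 'a', 'e']


Output: [2, 1, 1, 2, 2, 3, 2, 2, 3, 2, 1]


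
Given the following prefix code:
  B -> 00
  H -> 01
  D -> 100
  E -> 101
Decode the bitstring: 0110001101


Decoding step by step:
Bits 01 -> H
Bits 100 -> D
Bits 01 -> H
Bits 101 -> E


Decoded message: HDHE


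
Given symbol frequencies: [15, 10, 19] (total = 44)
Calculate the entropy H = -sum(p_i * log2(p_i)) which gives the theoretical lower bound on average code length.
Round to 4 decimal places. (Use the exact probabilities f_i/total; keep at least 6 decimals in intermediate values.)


Per-symbol terms -p_i * log2(p_i) with p_i = f_i/44:
  p = 15/44 = 0.340909: log2(p) = -1.552541, -p*log2(p) = 0.529275
  p = 10/44 = 0.227273: log2(p) = -2.137504, -p*log2(p) = 0.485796
  p = 19/44 = 0.431818: log2(p) = -1.211504, -p*log2(p) = 0.523149
H = 0.529275 + 0.485796 + 0.523149 = 1.538220

H = 1.5382 bits/symbol


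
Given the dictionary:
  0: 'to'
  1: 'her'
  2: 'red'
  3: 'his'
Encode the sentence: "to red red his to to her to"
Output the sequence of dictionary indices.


Look up each word in the dictionary:
  'to' -> 0
  'red' -> 2
  'red' -> 2
  'his' -> 3
  'to' -> 0
  'to' -> 0
  'her' -> 1
  'to' -> 0

Encoded: [0, 2, 2, 3, 0, 0, 1, 0]


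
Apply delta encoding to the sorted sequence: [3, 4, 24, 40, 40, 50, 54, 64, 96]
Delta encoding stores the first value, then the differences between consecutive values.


First value: 3
Deltas:
  4 - 3 = 1
  24 - 4 = 20
  40 - 24 = 16
  40 - 40 = 0
  50 - 40 = 10
  54 - 50 = 4
  64 - 54 = 10
  96 - 64 = 32


Delta encoded: [3, 1, 20, 16, 0, 10, 4, 10, 32]


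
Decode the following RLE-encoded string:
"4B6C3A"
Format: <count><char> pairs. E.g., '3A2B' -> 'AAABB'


Expanding each <count><char> pair:
  4B -> 'BBBB'
  6C -> 'CCCCCC'
  3A -> 'AAA'

Decoded = BBBBCCCCCCAAA


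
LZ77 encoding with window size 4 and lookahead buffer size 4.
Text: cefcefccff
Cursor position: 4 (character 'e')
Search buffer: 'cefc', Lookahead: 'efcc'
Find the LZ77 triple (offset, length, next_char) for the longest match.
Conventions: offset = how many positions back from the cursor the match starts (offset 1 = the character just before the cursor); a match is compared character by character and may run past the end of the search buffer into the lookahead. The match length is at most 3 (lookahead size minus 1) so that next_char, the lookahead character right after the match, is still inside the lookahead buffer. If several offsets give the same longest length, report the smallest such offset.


Try each offset into the search buffer:
  offset=1 (pos 3, char 'c'): match length 0
  offset=2 (pos 2, char 'f'): match length 0
  offset=3 (pos 1, char 'e'): match length 3
  offset=4 (pos 0, char 'c'): match length 0
Longest match has length 3 at offset 3.
next_char = character at position 4 + 3 = 7 -> 'c'

Best match: offset=3, length=3 (matching 'efc' starting at position 1)
LZ77 triple: (3, 3, 'c')


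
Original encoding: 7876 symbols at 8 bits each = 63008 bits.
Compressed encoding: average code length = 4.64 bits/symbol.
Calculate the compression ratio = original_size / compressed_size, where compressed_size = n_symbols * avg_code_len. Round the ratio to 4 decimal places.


original_size = n_symbols * orig_bits = 7876 * 8 = 63008 bits
compressed_size = n_symbols * avg_code_len = 7876 * 4.64 = 36544.64 bits
ratio = original_size / compressed_size = 63008 / 36544.64 = 1.7241

Compression ratio = 1.7241


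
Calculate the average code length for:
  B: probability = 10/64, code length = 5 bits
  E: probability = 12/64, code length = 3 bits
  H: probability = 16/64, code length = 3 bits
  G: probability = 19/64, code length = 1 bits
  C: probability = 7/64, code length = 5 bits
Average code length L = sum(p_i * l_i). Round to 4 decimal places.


Weighted contributions p_i * l_i:
  B: (10/64) * 5 = 50/64
  E: (12/64) * 3 = 36/64
  H: (16/64) * 3 = 48/64
  G: (19/64) * 1 = 19/64
  C: (7/64) * 5 = 35/64
Sum = (50 + 36 + 48 + 19 + 35)/64 = 188/64

L = 188/64 = 2.9375 bits/symbol


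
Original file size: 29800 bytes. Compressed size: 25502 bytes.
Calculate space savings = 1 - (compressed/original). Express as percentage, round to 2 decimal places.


ratio = compressed/original = 25502/29800 = 0.855772
savings = 1 - ratio = 1 - 0.855772 = 0.144228
as a percentage: 0.144228 * 100 = 14.42%

Space savings = 1 - 25502/29800 = 14.42%


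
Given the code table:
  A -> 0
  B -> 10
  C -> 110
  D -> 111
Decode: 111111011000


Decoding:
111 -> D
111 -> D
0 -> A
110 -> C
0 -> A
0 -> A


Result: DDACAA


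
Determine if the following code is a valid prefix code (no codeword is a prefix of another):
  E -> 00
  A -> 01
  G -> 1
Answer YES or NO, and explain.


Checking each pair (does one codeword prefix another?):
  E='00' vs A='01': no prefix
  E='00' vs G='1': no prefix
  A='01' vs E='00': no prefix
  A='01' vs G='1': no prefix
  G='1' vs E='00': no prefix
  G='1' vs A='01': no prefix
No violation found over all pairs.

YES -- this is a valid prefix code. No codeword is a prefix of any other codeword.


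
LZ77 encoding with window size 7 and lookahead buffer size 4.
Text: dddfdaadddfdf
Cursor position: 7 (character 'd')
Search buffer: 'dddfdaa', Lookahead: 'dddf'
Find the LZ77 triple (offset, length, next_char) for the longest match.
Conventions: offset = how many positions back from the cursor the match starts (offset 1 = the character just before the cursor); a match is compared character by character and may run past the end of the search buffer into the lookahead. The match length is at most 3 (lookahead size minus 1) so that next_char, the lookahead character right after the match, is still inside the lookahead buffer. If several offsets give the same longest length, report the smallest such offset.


Try each offset into the search buffer:
  offset=1 (pos 6, char 'a'): match length 0
  offset=2 (pos 5, char 'a'): match length 0
  offset=3 (pos 4, char 'd'): match length 1
  offset=4 (pos 3, char 'f'): match length 0
  offset=5 (pos 2, char 'd'): match length 1
  offset=6 (pos 1, char 'd'): match length 2
  offset=7 (pos 0, char 'd'): match length 3
Longest match has length 3 at offset 7.
next_char = character at position 7 + 3 = 10 -> 'f'

Best match: offset=7, length=3 (matching 'ddd' starting at position 0)
LZ77 triple: (7, 3, 'f')


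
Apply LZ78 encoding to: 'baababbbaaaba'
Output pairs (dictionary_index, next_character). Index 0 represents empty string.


LZ78 encoding steps:
Dictionary: {0: ''}
Step 1: w='' (idx 0), next='b' -> output (0, 'b'), add 'b' as idx 1
Step 2: w='' (idx 0), next='a' -> output (0, 'a'), add 'a' as idx 2
Step 3: w='a' (idx 2), next='b' -> output (2, 'b'), add 'ab' as idx 3
Step 4: w='ab' (idx 3), next='b' -> output (3, 'b'), add 'abb' as idx 4
Step 5: w='b' (idx 1), next='a' -> output (1, 'a'), add 'ba' as idx 5
Step 6: w='a' (idx 2), next='a' -> output (2, 'a'), add 'aa' as idx 6
Step 7: w='ba' (idx 5), end of input -> output (5, '')


Encoded: [(0, 'b'), (0, 'a'), (2, 'b'), (3, 'b'), (1, 'a'), (2, 'a'), (5, '')]


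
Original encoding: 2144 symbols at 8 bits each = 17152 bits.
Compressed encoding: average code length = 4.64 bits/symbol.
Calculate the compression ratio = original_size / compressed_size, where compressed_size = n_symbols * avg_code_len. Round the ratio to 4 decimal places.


original_size = n_symbols * orig_bits = 2144 * 8 = 17152 bits
compressed_size = n_symbols * avg_code_len = 2144 * 4.64 = 9948.16 bits
ratio = original_size / compressed_size = 17152 / 9948.16 = 1.7241

Compression ratio = 1.7241


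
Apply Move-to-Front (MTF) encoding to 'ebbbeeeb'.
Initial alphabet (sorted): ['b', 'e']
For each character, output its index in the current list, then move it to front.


MTF encoding:
'e': index 1 in ['b', 'e'] -> ['e', 'b']
'b': index 1 in ['e', 'b'] -> ['b', 'e']
'b': index 0 in ['b', 'e'] -> ['b', 'e']
'b': index 0 in ['b', 'e'] -> ['b', 'e']
'e': index 1 in ['b', 'e'] -> ['e', 'b']
'e': index 0 in ['e', 'b'] -> ['e', 'b']
'e': index 0 in ['e', 'b'] -> ['e', 'b']
'b': index 1 in ['e', 'b'] -> ['b', 'e']


Output: [1, 1, 0, 0, 1, 0, 0, 1]


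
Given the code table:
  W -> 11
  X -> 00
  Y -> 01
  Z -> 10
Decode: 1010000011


Decoding:
10 -> Z
10 -> Z
00 -> X
00 -> X
11 -> W


Result: ZZXXW


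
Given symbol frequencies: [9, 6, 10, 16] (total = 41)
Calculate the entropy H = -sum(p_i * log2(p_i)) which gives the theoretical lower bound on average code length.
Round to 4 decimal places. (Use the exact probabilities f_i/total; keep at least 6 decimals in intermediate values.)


Per-symbol terms -p_i * log2(p_i) with p_i = f_i/41:
  p = 9/41 = 0.219512: log2(p) = -2.187627, -p*log2(p) = 0.480211
  p = 6/41 = 0.146341: log2(p) = -2.772590, -p*log2(p) = 0.405745
  p = 10/41 = 0.243902: log2(p) = -2.035624, -p*log2(p) = 0.496494
  p = 16/41 = 0.390244: log2(p) = -1.357552, -p*log2(p) = 0.529776
H = 0.480211 + 0.405745 + 0.496494 + 0.529776 = 1.912226

H = 1.9122 bits/symbol


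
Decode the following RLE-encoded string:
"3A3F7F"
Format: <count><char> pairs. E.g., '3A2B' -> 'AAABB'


Expanding each <count><char> pair:
  3A -> 'AAA'
  3F -> 'FFF'
  7F -> 'FFFFFFF'

Decoded = AAAFFFFFFFFFF


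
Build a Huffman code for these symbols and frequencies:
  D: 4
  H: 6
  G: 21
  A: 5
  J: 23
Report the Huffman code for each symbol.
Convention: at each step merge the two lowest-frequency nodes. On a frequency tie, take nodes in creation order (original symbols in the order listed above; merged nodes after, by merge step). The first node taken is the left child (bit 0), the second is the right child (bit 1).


Huffman tree construction:
Step 1: Merge D(4) + A(5) = 9
Step 2: Merge H(6) + (D+A)(9) = 15
Step 3: Merge (H+(D+A))(15) + G(21) = 36
Step 4: Merge J(23) + ((H+(D+A))+G)(36) = 59
Read each symbol's code off the tree from the root (left child = 0, right child = 1).

Codes:
  D: 1010 (length 4)
  H: 100 (length 3)
  G: 11 (length 2)
  A: 1011 (length 4)
  J: 0 (length 1)
Average code length: 119/59 = 2.0169 bits/symbol


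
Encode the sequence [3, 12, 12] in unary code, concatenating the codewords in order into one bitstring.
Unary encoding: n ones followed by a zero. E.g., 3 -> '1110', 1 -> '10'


Encode each number as n ones followed by a terminating 0:
  3 -> 1110 (4 bits)
  12 -> 1111111111110 (13 bits)
  12 -> 1111111111110 (13 bits)
Total length = 4 + 13 + 13 = 30 bits.

Unary([3, 12, 12]) = 111011111111111101111111111110 (30 bits)


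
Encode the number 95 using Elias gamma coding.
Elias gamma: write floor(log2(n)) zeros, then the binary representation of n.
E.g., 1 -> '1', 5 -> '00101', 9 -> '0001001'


num_bits = floor(log2(95)) + 1 = 7
leading_zeros = num_bits - 1 = 6
binary(95) = 1011111

Elias gamma(95) = '000000' + '1011111' = 0000001011111 (13 bits)


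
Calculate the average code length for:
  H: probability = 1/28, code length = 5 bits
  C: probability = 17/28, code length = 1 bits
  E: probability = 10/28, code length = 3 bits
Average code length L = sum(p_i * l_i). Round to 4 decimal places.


Weighted contributions p_i * l_i:
  H: (1/28) * 5 = 5/28
  C: (17/28) * 1 = 17/28
  E: (10/28) * 3 = 30/28
Sum = (5 + 17 + 30)/28 = 52/28

L = 52/28 = 1.8571 bits/symbol


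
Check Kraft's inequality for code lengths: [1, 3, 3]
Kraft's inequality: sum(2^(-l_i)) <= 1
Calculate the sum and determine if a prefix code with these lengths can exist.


Sum = 2^(-1) + 2^(-3) + 2^(-3)
    = 0.5 + 0.125 + 0.125
    = 6/8 = 0.75
Since 0.75 <= 1, Kraft's inequality IS satisfied.
A prefix code with these lengths CAN exist.

Kraft sum = 0.75. Satisfied.


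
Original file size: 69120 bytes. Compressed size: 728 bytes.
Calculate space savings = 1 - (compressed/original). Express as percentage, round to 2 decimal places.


ratio = compressed/original = 728/69120 = 0.010532
savings = 1 - ratio = 1 - 0.010532 = 0.989468
as a percentage: 0.989468 * 100 = 98.95%

Space savings = 1 - 728/69120 = 98.95%


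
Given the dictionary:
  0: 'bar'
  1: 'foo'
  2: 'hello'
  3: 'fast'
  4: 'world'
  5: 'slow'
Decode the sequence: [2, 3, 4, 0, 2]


Look up each index in the dictionary:
  2 -> 'hello'
  3 -> 'fast'
  4 -> 'world'
  0 -> 'bar'
  2 -> 'hello'

Decoded: "hello fast world bar hello"


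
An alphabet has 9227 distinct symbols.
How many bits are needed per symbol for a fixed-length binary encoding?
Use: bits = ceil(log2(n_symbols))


log2(9227) = 13.1716
Bracket: 2^13 = 8192 < 9227 <= 2^14 = 16384
So ceil(log2(9227)) = 14

bits = ceil(log2(9227)) = ceil(13.1716) = 14 bits


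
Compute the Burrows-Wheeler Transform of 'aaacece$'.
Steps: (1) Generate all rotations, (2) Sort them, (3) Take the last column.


Rotations (sorted):
  0: $aaacece -> last char: e
  1: aaacece$ -> last char: $
  2: aacece$a -> last char: a
  3: acece$aa -> last char: a
  4: ce$aaace -> last char: e
  5: cece$aaa -> last char: a
  6: e$aaacec -> last char: c
  7: ece$aaac -> last char: c


BWT = e$aaeacc


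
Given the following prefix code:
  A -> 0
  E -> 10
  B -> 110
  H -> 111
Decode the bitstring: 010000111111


Decoding step by step:
Bits 0 -> A
Bits 10 -> E
Bits 0 -> A
Bits 0 -> A
Bits 0 -> A
Bits 111 -> H
Bits 111 -> H


Decoded message: AEAAAHH


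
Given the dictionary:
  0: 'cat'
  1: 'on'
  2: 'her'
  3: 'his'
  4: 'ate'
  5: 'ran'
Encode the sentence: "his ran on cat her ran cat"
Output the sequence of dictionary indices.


Look up each word in the dictionary:
  'his' -> 3
  'ran' -> 5
  'on' -> 1
  'cat' -> 0
  'her' -> 2
  'ran' -> 5
  'cat' -> 0

Encoded: [3, 5, 1, 0, 2, 5, 0]


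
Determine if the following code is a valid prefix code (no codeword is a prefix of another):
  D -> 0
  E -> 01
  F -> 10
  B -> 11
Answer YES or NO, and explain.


Checking each pair (does one codeword prefix another?):
  D='0' vs E='01': prefix -- VIOLATION

NO -- this is NOT a valid prefix code. D (0) is a prefix of E (01).


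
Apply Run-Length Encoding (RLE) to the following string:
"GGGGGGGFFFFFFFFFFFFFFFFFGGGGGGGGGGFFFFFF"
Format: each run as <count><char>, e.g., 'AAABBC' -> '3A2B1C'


Scanning runs left to right:
  i=0: run of 'G' x 7 -> '7G'
  i=7: run of 'F' x 17 -> '17F'
  i=24: run of 'G' x 10 -> '10G'
  i=34: run of 'F' x 6 -> '6F'

RLE = 7G17F10G6F


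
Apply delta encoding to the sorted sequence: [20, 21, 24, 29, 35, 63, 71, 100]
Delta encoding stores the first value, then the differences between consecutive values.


First value: 20
Deltas:
  21 - 20 = 1
  24 - 21 = 3
  29 - 24 = 5
  35 - 29 = 6
  63 - 35 = 28
  71 - 63 = 8
  100 - 71 = 29


Delta encoded: [20, 1, 3, 5, 6, 28, 8, 29]


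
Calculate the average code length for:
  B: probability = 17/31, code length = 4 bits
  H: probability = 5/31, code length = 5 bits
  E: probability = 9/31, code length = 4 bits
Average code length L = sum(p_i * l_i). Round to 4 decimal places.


Weighted contributions p_i * l_i:
  B: (17/31) * 4 = 68/31
  H: (5/31) * 5 = 25/31
  E: (9/31) * 4 = 36/31
Sum = (68 + 25 + 36)/31 = 129/31

L = 129/31 = 4.1613 bits/symbol


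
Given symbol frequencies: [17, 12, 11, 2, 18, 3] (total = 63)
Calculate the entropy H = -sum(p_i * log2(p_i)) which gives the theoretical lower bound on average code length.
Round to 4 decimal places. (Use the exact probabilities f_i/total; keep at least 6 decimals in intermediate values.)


Per-symbol terms -p_i * log2(p_i) with p_i = f_i/63:
  p = 17/63 = 0.269841: log2(p) = -1.889817, -p*log2(p) = 0.509951
  p = 12/63 = 0.190476: log2(p) = -2.392317, -p*log2(p) = 0.455680
  p = 11/63 = 0.174603: log2(p) = -2.517848, -p*log2(p) = 0.439624
  p = 2/63 = 0.031746: log2(p) = -4.977280, -p*log2(p) = 0.158009
  p = 18/63 = 0.285714: log2(p) = -1.807355, -p*log2(p) = 0.516387
  p = 3/63 = 0.047619: log2(p) = -4.392317, -p*log2(p) = 0.209158
H = 0.509951 + 0.455680 + 0.439624 + 0.158009 + 0.516387 + 0.209158 = 2.288809

H = 2.2888 bits/symbol


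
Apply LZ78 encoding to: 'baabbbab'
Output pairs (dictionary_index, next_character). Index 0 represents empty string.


LZ78 encoding steps:
Dictionary: {0: ''}
Step 1: w='' (idx 0), next='b' -> output (0, 'b'), add 'b' as idx 1
Step 2: w='' (idx 0), next='a' -> output (0, 'a'), add 'a' as idx 2
Step 3: w='a' (idx 2), next='b' -> output (2, 'b'), add 'ab' as idx 3
Step 4: w='b' (idx 1), next='b' -> output (1, 'b'), add 'bb' as idx 4
Step 5: w='ab' (idx 3), end of input -> output (3, '')


Encoded: [(0, 'b'), (0, 'a'), (2, 'b'), (1, 'b'), (3, '')]


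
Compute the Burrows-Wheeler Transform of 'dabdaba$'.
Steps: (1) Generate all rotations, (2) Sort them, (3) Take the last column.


Rotations (sorted):
  0: $dabdaba -> last char: a
  1: a$dabdab -> last char: b
  2: aba$dabd -> last char: d
  3: abdaba$d -> last char: d
  4: ba$dabda -> last char: a
  5: bdaba$da -> last char: a
  6: daba$dab -> last char: b
  7: dabdaba$ -> last char: $


BWT = abddaab$


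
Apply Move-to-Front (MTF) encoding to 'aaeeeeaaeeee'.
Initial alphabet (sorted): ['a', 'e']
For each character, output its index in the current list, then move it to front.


MTF encoding:
'a': index 0 in ['a', 'e'] -> ['a', 'e']
'a': index 0 in ['a', 'e'] -> ['a', 'e']
'e': index 1 in ['a', 'e'] -> ['e', 'a']
'e': index 0 in ['e', 'a'] -> ['e', 'a']
'e': index 0 in ['e', 'a'] -> ['e', 'a']
'e': index 0 in ['e', 'a'] -> ['e', 'a']
'a': index 1 in ['e', 'a'] -> ['a', 'e']
'a': index 0 in ['a', 'e'] -> ['a', 'e']
'e': index 1 in ['a', 'e'] -> ['e', 'a']
'e': index 0 in ['e', 'a'] -> ['e', 'a']
'e': index 0 in ['e', 'a'] -> ['e', 'a']
'e': index 0 in ['e', 'a'] -> ['e', 'a']


Output: [0, 0, 1, 0, 0, 0, 1, 0, 1, 0, 0, 0]


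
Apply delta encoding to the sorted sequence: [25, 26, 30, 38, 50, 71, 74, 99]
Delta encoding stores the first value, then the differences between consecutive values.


First value: 25
Deltas:
  26 - 25 = 1
  30 - 26 = 4
  38 - 30 = 8
  50 - 38 = 12
  71 - 50 = 21
  74 - 71 = 3
  99 - 74 = 25


Delta encoded: [25, 1, 4, 8, 12, 21, 3, 25]


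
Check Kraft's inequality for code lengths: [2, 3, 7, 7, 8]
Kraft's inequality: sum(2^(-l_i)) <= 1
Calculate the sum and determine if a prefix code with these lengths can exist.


Sum = 2^(-2) + 2^(-3) + 2^(-7) + 2^(-7) + 2^(-8)
    = 0.25 + 0.125 + 0.0078125 + 0.0078125 + 0.00390625
    = 101/256 = 0.39453125
Since 0.39453125 <= 1, Kraft's inequality IS satisfied.
A prefix code with these lengths CAN exist.

Kraft sum = 0.39453125. Satisfied.


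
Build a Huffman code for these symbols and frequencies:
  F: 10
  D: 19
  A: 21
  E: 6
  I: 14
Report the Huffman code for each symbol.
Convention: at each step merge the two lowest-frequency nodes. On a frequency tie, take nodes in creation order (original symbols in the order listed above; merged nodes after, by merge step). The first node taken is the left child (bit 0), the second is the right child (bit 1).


Huffman tree construction:
Step 1: Merge E(6) + F(10) = 16
Step 2: Merge I(14) + (E+F)(16) = 30
Step 3: Merge D(19) + A(21) = 40
Step 4: Merge (I+(E+F))(30) + (D+A)(40) = 70
Read each symbol's code off the tree from the root (left child = 0, right child = 1).

Codes:
  F: 011 (length 3)
  D: 10 (length 2)
  A: 11 (length 2)
  E: 010 (length 3)
  I: 00 (length 2)
Average code length: 156/70 = 2.2286 bits/symbol


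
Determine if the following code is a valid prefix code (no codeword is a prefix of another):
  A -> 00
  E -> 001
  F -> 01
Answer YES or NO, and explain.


Checking each pair (does one codeword prefix another?):
  A='00' vs E='001': prefix -- VIOLATION

NO -- this is NOT a valid prefix code. A (00) is a prefix of E (001).


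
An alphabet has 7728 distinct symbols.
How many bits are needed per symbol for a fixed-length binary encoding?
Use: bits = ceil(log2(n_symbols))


log2(7728) = 12.9159
Bracket: 2^12 = 4096 < 7728 <= 2^13 = 8192
So ceil(log2(7728)) = 13

bits = ceil(log2(7728)) = ceil(12.9159) = 13 bits


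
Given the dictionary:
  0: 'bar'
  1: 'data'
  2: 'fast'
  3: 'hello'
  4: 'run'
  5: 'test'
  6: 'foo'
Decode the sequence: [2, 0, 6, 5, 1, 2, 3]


Look up each index in the dictionary:
  2 -> 'fast'
  0 -> 'bar'
  6 -> 'foo'
  5 -> 'test'
  1 -> 'data'
  2 -> 'fast'
  3 -> 'hello'

Decoded: "fast bar foo test data fast hello"


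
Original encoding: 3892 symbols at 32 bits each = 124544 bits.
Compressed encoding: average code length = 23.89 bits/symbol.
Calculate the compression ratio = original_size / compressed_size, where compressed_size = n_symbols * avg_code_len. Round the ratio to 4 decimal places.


original_size = n_symbols * orig_bits = 3892 * 32 = 124544 bits
compressed_size = n_symbols * avg_code_len = 3892 * 23.89 = 92979.88 bits
ratio = original_size / compressed_size = 124544 / 92979.88 = 1.3395

Compression ratio = 1.3395


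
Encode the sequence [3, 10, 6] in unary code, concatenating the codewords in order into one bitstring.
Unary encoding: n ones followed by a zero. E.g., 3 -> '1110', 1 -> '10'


Encode each number as n ones followed by a terminating 0:
  3 -> 1110 (4 bits)
  10 -> 11111111110 (11 bits)
  6 -> 1111110 (7 bits)
Total length = 4 + 11 + 7 = 22 bits.

Unary([3, 10, 6]) = 1110111111111101111110 (22 bits)


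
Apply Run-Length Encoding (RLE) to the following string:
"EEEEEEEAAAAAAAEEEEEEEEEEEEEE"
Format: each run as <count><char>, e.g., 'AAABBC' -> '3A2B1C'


Scanning runs left to right:
  i=0: run of 'E' x 7 -> '7E'
  i=7: run of 'A' x 7 -> '7A'
  i=14: run of 'E' x 14 -> '14E'

RLE = 7E7A14E


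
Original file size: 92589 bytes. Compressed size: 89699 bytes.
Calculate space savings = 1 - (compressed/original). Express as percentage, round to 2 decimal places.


ratio = compressed/original = 89699/92589 = 0.968787
savings = 1 - ratio = 1 - 0.968787 = 0.031213
as a percentage: 0.031213 * 100 = 3.12%

Space savings = 1 - 89699/92589 = 3.12%


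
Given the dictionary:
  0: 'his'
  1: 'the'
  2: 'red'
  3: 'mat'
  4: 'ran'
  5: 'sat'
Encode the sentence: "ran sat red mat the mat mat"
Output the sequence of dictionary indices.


Look up each word in the dictionary:
  'ran' -> 4
  'sat' -> 5
  'red' -> 2
  'mat' -> 3
  'the' -> 1
  'mat' -> 3
  'mat' -> 3

Encoded: [4, 5, 2, 3, 1, 3, 3]


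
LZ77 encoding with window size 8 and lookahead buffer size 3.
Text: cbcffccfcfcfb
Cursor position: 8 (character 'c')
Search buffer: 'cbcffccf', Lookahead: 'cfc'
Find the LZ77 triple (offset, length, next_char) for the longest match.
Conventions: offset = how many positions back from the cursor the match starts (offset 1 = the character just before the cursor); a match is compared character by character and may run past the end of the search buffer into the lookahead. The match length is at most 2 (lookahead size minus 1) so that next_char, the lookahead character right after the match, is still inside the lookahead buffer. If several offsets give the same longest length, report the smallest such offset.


Try each offset into the search buffer:
  offset=1 (pos 7, char 'f'): match length 0
  offset=2 (pos 6, char 'c'): match length 2
  offset=3 (pos 5, char 'c'): match length 1
  offset=4 (pos 4, char 'f'): match length 0
  offset=5 (pos 3, char 'f'): match length 0
  offset=6 (pos 2, char 'c'): match length 2
  offset=7 (pos 1, char 'b'): match length 0
  offset=8 (pos 0, char 'c'): match length 1
Longest match has length 2, found at offsets 2, 6; take the smallest, offset 2.
next_char = character at position 8 + 2 = 10 -> 'c'

Best match: offset=2, length=2 (matching 'cf' starting at position 6)
LZ77 triple: (2, 2, 'c')


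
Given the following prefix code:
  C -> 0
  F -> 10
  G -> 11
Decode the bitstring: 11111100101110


Decoding step by step:
Bits 11 -> G
Bits 11 -> G
Bits 11 -> G
Bits 0 -> C
Bits 0 -> C
Bits 10 -> F
Bits 11 -> G
Bits 10 -> F


Decoded message: GGGCCFGF


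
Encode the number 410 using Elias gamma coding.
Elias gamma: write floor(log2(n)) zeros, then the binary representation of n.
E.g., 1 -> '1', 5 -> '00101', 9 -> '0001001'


num_bits = floor(log2(410)) + 1 = 9
leading_zeros = num_bits - 1 = 8
binary(410) = 110011010

Elias gamma(410) = '00000000' + '110011010' = 00000000110011010 (17 bits)


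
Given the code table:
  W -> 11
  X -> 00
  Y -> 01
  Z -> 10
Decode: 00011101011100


Decoding:
00 -> X
01 -> Y
11 -> W
01 -> Y
01 -> Y
11 -> W
00 -> X


Result: XYWYYWX


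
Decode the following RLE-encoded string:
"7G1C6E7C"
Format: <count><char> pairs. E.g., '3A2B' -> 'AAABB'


Expanding each <count><char> pair:
  7G -> 'GGGGGGG'
  1C -> 'C'
  6E -> 'EEEEEE'
  7C -> 'CCCCCCC'

Decoded = GGGGGGGCEEEEEECCCCCCC


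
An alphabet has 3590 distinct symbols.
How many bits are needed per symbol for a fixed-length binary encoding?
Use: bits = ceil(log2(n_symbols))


log2(3590) = 11.8098
Bracket: 2^11 = 2048 < 3590 <= 2^12 = 4096
So ceil(log2(3590)) = 12

bits = ceil(log2(3590)) = ceil(11.8098) = 12 bits


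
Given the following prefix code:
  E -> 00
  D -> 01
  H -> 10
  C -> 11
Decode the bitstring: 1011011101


Decoding step by step:
Bits 10 -> H
Bits 11 -> C
Bits 01 -> D
Bits 11 -> C
Bits 01 -> D


Decoded message: HCDCD


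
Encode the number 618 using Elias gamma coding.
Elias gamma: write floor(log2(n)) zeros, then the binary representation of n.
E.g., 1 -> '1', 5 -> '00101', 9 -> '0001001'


num_bits = floor(log2(618)) + 1 = 10
leading_zeros = num_bits - 1 = 9
binary(618) = 1001101010

Elias gamma(618) = '000000000' + '1001101010' = 0000000001001101010 (19 bits)


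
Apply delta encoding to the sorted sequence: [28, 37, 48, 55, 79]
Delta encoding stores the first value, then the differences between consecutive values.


First value: 28
Deltas:
  37 - 28 = 9
  48 - 37 = 11
  55 - 48 = 7
  79 - 55 = 24


Delta encoded: [28, 9, 11, 7, 24]


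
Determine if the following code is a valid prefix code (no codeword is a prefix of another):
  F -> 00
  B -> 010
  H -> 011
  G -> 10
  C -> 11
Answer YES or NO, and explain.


Checking each pair (does one codeword prefix another?):
  F='00' vs B='010': no prefix
  F='00' vs H='011': no prefix
  F='00' vs G='10': no prefix
  F='00' vs C='11': no prefix
  B='010' vs F='00': no prefix
  B='010' vs H='011': no prefix
  B='010' vs G='10': no prefix
  B='010' vs C='11': no prefix
  H='011' vs F='00': no prefix
  H='011' vs B='010': no prefix
  H='011' vs G='10': no prefix
  H='011' vs C='11': no prefix
  G='10' vs F='00': no prefix
  G='10' vs B='010': no prefix
  G='10' vs H='011': no prefix
  G='10' vs C='11': no prefix
  C='11' vs F='00': no prefix
  C='11' vs B='010': no prefix
  C='11' vs H='011': no prefix
  C='11' vs G='10': no prefix
No violation found over all pairs.

YES -- this is a valid prefix code. No codeword is a prefix of any other codeword.


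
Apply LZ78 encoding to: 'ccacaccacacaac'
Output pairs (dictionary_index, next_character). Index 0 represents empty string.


LZ78 encoding steps:
Dictionary: {0: ''}
Step 1: w='' (idx 0), next='c' -> output (0, 'c'), add 'c' as idx 1
Step 2: w='c' (idx 1), next='a' -> output (1, 'a'), add 'ca' as idx 2
Step 3: w='ca' (idx 2), next='c' -> output (2, 'c'), add 'cac' as idx 3
Step 4: w='cac' (idx 3), next='a' -> output (3, 'a'), add 'caca' as idx 4
Step 5: w='ca' (idx 2), next='a' -> output (2, 'a'), add 'caa' as idx 5
Step 6: w='c' (idx 1), end of input -> output (1, '')


Encoded: [(0, 'c'), (1, 'a'), (2, 'c'), (3, 'a'), (2, 'a'), (1, '')]


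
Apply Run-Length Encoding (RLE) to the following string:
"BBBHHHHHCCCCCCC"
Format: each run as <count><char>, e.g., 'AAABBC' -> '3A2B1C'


Scanning runs left to right:
  i=0: run of 'B' x 3 -> '3B'
  i=3: run of 'H' x 5 -> '5H'
  i=8: run of 'C' x 7 -> '7C'

RLE = 3B5H7C


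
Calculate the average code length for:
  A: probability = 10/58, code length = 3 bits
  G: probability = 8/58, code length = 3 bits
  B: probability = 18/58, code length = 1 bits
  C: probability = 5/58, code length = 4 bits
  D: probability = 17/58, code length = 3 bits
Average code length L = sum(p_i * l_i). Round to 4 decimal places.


Weighted contributions p_i * l_i:
  A: (10/58) * 3 = 30/58
  G: (8/58) * 3 = 24/58
  B: (18/58) * 1 = 18/58
  C: (5/58) * 4 = 20/58
  D: (17/58) * 3 = 51/58
Sum = (30 + 24 + 18 + 20 + 51)/58 = 143/58

L = 143/58 = 2.4655 bits/symbol


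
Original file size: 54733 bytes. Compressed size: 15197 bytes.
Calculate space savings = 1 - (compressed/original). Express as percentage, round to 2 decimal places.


ratio = compressed/original = 15197/54733 = 0.277657
savings = 1 - ratio = 1 - 0.277657 = 0.722343
as a percentage: 0.722343 * 100 = 72.23%

Space savings = 1 - 15197/54733 = 72.23%


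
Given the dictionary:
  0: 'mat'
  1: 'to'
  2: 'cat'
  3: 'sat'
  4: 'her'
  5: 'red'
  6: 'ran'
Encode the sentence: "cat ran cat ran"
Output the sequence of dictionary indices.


Look up each word in the dictionary:
  'cat' -> 2
  'ran' -> 6
  'cat' -> 2
  'ran' -> 6

Encoded: [2, 6, 2, 6]


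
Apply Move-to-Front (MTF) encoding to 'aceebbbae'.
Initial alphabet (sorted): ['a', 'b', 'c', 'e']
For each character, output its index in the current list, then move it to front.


MTF encoding:
'a': index 0 in ['a', 'b', 'c', 'e'] -> ['a', 'b', 'c', 'e']
'c': index 2 in ['a', 'b', 'c', 'e'] -> ['c', 'a', 'b', 'e']
'e': index 3 in ['c', 'a', 'b', 'e'] -> ['e', 'c', 'a', 'b']
'e': index 0 in ['e', 'c', 'a', 'b'] -> ['e', 'c', 'a', 'b']
'b': index 3 in ['e', 'c', 'a', 'b'] -> ['b', 'e', 'c', 'a']
'b': index 0 in ['b', 'e', 'c', 'a'] -> ['b', 'e', 'c', 'a']
'b': index 0 in ['b', 'e', 'c', 'a'] -> ['b', 'e', 'c', 'a']
'a': index 3 in ['b', 'e', 'c', 'a'] -> ['a', 'b', 'e', 'c']
'e': index 2 in ['a', 'b', 'e', 'c'] -> ['e', 'a', 'b', 'c']


Output: [0, 2, 3, 0, 3, 0, 0, 3, 2]


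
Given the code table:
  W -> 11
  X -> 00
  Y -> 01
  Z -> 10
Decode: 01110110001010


Decoding:
01 -> Y
11 -> W
01 -> Y
10 -> Z
00 -> X
10 -> Z
10 -> Z


Result: YWYZXZZ


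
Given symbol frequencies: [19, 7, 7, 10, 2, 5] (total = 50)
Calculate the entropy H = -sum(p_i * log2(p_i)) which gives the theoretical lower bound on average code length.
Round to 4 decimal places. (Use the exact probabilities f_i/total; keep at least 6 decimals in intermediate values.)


Per-symbol terms -p_i * log2(p_i) with p_i = f_i/50:
  p = 19/50 = 0.380000: log2(p) = -1.395929, -p*log2(p) = 0.530453
  p = 7/50 = 0.140000: log2(p) = -2.836501, -p*log2(p) = 0.397110
  p = 7/50 = 0.140000: log2(p) = -2.836501, -p*log2(p) = 0.397110
  p = 10/50 = 0.200000: log2(p) = -2.321928, -p*log2(p) = 0.464386
  p = 2/50 = 0.040000: log2(p) = -4.643856, -p*log2(p) = 0.185754
  p = 5/50 = 0.100000: log2(p) = -3.321928, -p*log2(p) = 0.332193
H = 0.530453 + 0.397110 + 0.397110 + 0.464386 + 0.185754 + 0.332193 = 2.307006

H = 2.307 bits/symbol


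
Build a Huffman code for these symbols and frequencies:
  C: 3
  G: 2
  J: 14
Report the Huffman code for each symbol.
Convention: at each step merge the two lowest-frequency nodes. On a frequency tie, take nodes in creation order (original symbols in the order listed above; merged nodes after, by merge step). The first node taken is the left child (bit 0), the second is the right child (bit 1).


Huffman tree construction:
Step 1: Merge G(2) + C(3) = 5
Step 2: Merge (G+C)(5) + J(14) = 19
Read each symbol's code off the tree from the root (left child = 0, right child = 1).

Codes:
  C: 01 (length 2)
  G: 00 (length 2)
  J: 1 (length 1)
Average code length: 24/19 = 1.2632 bits/symbol


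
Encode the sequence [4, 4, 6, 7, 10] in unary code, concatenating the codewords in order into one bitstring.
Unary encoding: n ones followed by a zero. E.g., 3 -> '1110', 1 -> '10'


Encode each number as n ones followed by a terminating 0:
  4 -> 11110 (5 bits)
  4 -> 11110 (5 bits)
  6 -> 1111110 (7 bits)
  7 -> 11111110 (8 bits)
  10 -> 11111111110 (11 bits)
Total length = 5 + 5 + 7 + 8 + 11 = 36 bits.

Unary([4, 4, 6, 7, 10]) = 111101111011111101111111011111111110 (36 bits)


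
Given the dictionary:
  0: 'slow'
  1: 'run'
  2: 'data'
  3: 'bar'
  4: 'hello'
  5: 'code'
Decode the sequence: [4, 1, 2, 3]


Look up each index in the dictionary:
  4 -> 'hello'
  1 -> 'run'
  2 -> 'data'
  3 -> 'bar'

Decoded: "hello run data bar"


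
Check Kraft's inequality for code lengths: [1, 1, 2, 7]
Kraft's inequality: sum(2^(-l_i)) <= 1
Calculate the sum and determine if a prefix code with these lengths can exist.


Sum = 2^(-1) + 2^(-1) + 2^(-2) + 2^(-7)
    = 0.5 + 0.5 + 0.25 + 0.0078125
    = 161/128 = 1.2578125
Since 1.2578125 > 1, Kraft's inequality is NOT satisfied.
A prefix code with these lengths CANNOT exist.

Kraft sum = 1.2578125. Not satisfied.


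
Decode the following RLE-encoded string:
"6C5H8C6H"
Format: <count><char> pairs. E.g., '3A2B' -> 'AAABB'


Expanding each <count><char> pair:
  6C -> 'CCCCCC'
  5H -> 'HHHHH'
  8C -> 'CCCCCCCC'
  6H -> 'HHHHHH'

Decoded = CCCCCCHHHHHCCCCCCCCHHHHHH


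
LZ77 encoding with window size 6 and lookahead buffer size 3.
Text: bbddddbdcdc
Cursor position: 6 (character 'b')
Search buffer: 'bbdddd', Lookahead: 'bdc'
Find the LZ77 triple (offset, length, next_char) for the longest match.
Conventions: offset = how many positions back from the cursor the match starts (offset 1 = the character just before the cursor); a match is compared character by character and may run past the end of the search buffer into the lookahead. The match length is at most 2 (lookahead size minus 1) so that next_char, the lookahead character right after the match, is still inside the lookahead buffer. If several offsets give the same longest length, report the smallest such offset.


Try each offset into the search buffer:
  offset=1 (pos 5, char 'd'): match length 0
  offset=2 (pos 4, char 'd'): match length 0
  offset=3 (pos 3, char 'd'): match length 0
  offset=4 (pos 2, char 'd'): match length 0
  offset=5 (pos 1, char 'b'): match length 2
  offset=6 (pos 0, char 'b'): match length 1
Longest match has length 2 at offset 5.
next_char = character at position 6 + 2 = 8 -> 'c'

Best match: offset=5, length=2 (matching 'bd' starting at position 1)
LZ77 triple: (5, 2, 'c')


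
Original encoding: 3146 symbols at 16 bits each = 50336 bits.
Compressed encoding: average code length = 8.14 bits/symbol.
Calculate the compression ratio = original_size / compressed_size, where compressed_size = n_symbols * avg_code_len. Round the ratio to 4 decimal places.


original_size = n_symbols * orig_bits = 3146 * 16 = 50336 bits
compressed_size = n_symbols * avg_code_len = 3146 * 8.14 = 25608.44 bits
ratio = original_size / compressed_size = 50336 / 25608.44 = 1.9656

Compression ratio = 1.9656


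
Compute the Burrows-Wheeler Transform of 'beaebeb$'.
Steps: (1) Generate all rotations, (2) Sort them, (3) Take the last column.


Rotations (sorted):
  0: $beaebeb -> last char: b
  1: aebeb$be -> last char: e
  2: b$beaebe -> last char: e
  3: beaebeb$ -> last char: $
  4: beb$beae -> last char: e
  5: eaebeb$b -> last char: b
  6: eb$beaeb -> last char: b
  7: ebeb$bea -> last char: a


BWT = bee$ebba


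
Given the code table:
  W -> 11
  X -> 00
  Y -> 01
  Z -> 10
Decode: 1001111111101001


Decoding:
10 -> Z
01 -> Y
11 -> W
11 -> W
11 -> W
10 -> Z
10 -> Z
01 -> Y


Result: ZYWWWZZY


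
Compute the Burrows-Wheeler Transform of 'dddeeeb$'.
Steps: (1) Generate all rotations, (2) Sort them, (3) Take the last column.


Rotations (sorted):
  0: $dddeeeb -> last char: b
  1: b$dddeee -> last char: e
  2: dddeeeb$ -> last char: $
  3: ddeeeb$d -> last char: d
  4: deeeb$dd -> last char: d
  5: eb$dddee -> last char: e
  6: eeb$ddde -> last char: e
  7: eeeb$ddd -> last char: d


BWT = be$ddeed


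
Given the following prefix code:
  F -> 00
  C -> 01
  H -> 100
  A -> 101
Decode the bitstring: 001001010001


Decoding step by step:
Bits 00 -> F
Bits 100 -> H
Bits 101 -> A
Bits 00 -> F
Bits 01 -> C


Decoded message: FHAFC


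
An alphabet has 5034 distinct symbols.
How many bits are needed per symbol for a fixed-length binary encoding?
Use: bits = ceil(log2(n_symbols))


log2(5034) = 12.2975
Bracket: 2^12 = 4096 < 5034 <= 2^13 = 8192
So ceil(log2(5034)) = 13

bits = ceil(log2(5034)) = ceil(12.2975) = 13 bits


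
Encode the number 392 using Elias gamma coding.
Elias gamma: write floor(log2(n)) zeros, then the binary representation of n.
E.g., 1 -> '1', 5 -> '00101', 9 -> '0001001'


num_bits = floor(log2(392)) + 1 = 9
leading_zeros = num_bits - 1 = 8
binary(392) = 110001000

Elias gamma(392) = '00000000' + '110001000' = 00000000110001000 (17 bits)


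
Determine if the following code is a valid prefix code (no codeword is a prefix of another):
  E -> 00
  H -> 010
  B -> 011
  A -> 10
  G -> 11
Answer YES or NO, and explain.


Checking each pair (does one codeword prefix another?):
  E='00' vs H='010': no prefix
  E='00' vs B='011': no prefix
  E='00' vs A='10': no prefix
  E='00' vs G='11': no prefix
  H='010' vs E='00': no prefix
  H='010' vs B='011': no prefix
  H='010' vs A='10': no prefix
  H='010' vs G='11': no prefix
  B='011' vs E='00': no prefix
  B='011' vs H='010': no prefix
  B='011' vs A='10': no prefix
  B='011' vs G='11': no prefix
  A='10' vs E='00': no prefix
  A='10' vs H='010': no prefix
  A='10' vs B='011': no prefix
  A='10' vs G='11': no prefix
  G='11' vs E='00': no prefix
  G='11' vs H='010': no prefix
  G='11' vs B='011': no prefix
  G='11' vs A='10': no prefix
No violation found over all pairs.

YES -- this is a valid prefix code. No codeword is a prefix of any other codeword.
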